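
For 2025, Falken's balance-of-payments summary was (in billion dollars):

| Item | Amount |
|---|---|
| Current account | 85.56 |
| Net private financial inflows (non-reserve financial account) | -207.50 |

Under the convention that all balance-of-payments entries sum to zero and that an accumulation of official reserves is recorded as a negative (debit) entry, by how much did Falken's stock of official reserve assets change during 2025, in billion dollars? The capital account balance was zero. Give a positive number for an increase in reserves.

Official reserve transactions balance = -(85.56 + (-207.50)) = 121.94
An accumulation of reserves is recorded as a debit (negative entry), so the change in the stock of reserves is the negative of that balance.
Change in official reserves = -(121.94) = -121.94

-121.94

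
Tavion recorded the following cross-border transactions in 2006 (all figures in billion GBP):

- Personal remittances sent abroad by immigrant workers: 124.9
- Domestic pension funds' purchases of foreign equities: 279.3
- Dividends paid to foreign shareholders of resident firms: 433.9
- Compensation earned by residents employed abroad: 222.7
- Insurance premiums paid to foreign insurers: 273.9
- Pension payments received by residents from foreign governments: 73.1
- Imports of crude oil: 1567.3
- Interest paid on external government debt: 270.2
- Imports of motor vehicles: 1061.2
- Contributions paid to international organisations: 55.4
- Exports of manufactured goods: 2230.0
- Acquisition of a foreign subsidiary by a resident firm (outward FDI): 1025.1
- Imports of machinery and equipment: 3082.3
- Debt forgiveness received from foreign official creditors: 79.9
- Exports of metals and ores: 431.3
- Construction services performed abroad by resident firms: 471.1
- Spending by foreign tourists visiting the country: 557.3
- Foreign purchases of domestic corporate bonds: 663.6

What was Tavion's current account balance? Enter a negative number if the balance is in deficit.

-2883.6

Goods: -3082.3 + 431.3 + 2230.0 - 1567.3 - 1061.2 = -3049.5
Services: 471.1 + 557.3 - 273.9 = 754.5
Primary income: -270.2 - 433.9 + 222.7 = -481.4
Secondary income: -124.9 - 55.4 + 73.1 = -107.2
Current account = (-3049.5) + 754.5 + (-481.4) + (-107.2) = -2883.6
(Excluded from the current account — financial account: domestic pension funds' purchases of foreign equities 279.3, acquisition of a foreign subsidiary by a resident firm (outward FDI) 1025.1, foreign purchases of domestic corporate bonds 663.6; capital account: debt forgiveness received from foreign official creditors 79.9.)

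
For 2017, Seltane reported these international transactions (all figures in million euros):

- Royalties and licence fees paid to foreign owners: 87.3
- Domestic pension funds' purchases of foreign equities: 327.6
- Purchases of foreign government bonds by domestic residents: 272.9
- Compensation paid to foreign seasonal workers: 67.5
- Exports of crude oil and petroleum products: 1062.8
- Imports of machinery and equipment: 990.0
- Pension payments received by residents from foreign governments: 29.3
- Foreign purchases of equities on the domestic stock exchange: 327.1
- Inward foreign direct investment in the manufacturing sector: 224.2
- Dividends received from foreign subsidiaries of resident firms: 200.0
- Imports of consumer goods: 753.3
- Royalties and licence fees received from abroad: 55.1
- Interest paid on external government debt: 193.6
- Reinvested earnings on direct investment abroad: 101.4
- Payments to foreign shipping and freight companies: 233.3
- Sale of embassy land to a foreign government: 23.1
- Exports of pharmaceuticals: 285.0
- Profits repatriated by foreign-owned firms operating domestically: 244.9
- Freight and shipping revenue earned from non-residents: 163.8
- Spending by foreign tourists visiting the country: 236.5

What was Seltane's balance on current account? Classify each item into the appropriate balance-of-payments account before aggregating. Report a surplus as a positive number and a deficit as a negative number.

Goods: 1062.8 - 990.0 - 753.3 + 285.0 = -395.5
Services: -233.3 + 55.1 - 87.3 + 236.5 + 163.8 = 134.8
Primary income: -193.6 + 200.0 - 244.9 + 101.4 - 67.5 = -204.6
Secondary income: 29.3
Current account = (-395.5) + 134.8 + (-204.6) + 29.3 = -436.0
(Excluded from the current account — financial account: domestic pension funds' purchases of foreign equities 327.6, purchases of foreign government bonds by domestic residents 272.9, foreign purchases of equities on the domestic stock exchange 327.1, inward foreign direct investment in the manufacturing sector 224.2; capital account: sale of embassy land to a foreign government 23.1.)

-436.0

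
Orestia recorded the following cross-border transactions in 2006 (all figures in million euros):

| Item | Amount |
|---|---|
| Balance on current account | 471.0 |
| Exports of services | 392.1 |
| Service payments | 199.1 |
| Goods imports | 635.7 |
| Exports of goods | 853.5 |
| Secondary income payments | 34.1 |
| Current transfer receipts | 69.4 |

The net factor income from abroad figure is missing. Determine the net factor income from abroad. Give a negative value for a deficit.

Current account = goods balance + services balance + net primary income + net secondary income
Sum of the known components = 446.1
Net factor income from abroad = CA - (known components) = 471.0 - 446.1 = 24.9

24.9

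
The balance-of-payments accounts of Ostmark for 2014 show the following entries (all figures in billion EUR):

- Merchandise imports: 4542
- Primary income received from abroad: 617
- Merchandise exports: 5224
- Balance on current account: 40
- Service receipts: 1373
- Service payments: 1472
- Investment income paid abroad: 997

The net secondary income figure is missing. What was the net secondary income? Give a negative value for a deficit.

-163

Current account = goods balance + services balance + net primary income + net secondary income
Sum of the known components = 203
Net secondary income = CA - (known components) = 40 - 203 = -163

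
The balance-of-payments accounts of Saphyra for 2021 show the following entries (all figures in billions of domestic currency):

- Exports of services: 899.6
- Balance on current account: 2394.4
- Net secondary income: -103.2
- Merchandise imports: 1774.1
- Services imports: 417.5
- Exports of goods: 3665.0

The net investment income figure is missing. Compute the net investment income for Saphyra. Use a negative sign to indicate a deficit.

124.6

Current account = goods balance + services balance + net primary income + net secondary income
Sum of the known components = 2269.8
Net investment income = CA - (known components) = 2394.4 - 2269.8 = 124.6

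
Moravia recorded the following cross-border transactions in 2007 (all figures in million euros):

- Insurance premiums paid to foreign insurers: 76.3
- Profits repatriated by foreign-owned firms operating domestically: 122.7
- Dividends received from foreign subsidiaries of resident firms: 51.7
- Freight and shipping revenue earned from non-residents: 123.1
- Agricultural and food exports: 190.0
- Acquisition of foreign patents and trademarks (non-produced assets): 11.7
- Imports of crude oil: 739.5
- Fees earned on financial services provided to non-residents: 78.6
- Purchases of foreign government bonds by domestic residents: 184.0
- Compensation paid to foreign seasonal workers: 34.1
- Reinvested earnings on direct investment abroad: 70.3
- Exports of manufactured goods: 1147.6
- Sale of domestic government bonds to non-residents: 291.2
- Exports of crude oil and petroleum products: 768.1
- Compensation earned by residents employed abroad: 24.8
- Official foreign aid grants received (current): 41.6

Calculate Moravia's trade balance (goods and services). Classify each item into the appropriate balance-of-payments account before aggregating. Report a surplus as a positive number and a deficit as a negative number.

1491.6

Goods: -739.5 + 768.1 + 190.0 + 1147.6 = 1366.2
Services: -76.3 + 78.6 + 123.1 = 125.4
Trade balance = 1366.2 + 125.4 = 1491.6
(Excluded from the trade balance — primary income: profits repatriated by foreign-owned firms operating domestically 122.7, dividends received from foreign subsidiaries of resident firms 51.7, compensation paid to foreign seasonal workers 34.1, reinvested earnings on direct investment abroad 70.3, compensation earned by residents employed abroad 24.8; capital account: acquisition of foreign patents and trademarks (non-produced assets) 11.7; financial account: purchases of foreign government bonds by domestic residents 184.0, sale of domestic government bonds to non-residents 291.2; secondary income: official foreign aid grants received (current) 41.6.)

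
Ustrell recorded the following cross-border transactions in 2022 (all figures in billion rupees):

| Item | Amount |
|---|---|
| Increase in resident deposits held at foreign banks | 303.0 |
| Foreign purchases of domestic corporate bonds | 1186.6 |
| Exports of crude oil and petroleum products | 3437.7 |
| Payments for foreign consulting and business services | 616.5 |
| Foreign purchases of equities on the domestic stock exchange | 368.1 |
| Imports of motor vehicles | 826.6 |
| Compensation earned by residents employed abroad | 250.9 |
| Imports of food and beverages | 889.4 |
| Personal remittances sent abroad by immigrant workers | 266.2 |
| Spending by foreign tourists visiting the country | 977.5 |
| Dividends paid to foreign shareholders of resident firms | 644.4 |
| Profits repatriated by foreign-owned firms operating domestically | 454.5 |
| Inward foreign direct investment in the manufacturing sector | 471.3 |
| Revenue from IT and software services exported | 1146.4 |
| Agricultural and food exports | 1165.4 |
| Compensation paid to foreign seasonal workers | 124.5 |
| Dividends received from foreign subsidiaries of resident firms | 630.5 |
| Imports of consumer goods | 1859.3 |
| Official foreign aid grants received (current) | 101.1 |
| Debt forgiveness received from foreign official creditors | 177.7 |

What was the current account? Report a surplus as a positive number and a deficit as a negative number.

Goods: 1165.4 - 1859.3 - 889.4 + 3437.7 - 826.6 = 1027.8
Services: 1146.4 - 616.5 + 977.5 = 1507.4
Primary income: 630.5 - 454.5 - 644.4 + 250.9 - 124.5 = -342.0
Secondary income: 101.1 - 266.2 = -165.1
Current account = 1027.8 + 1507.4 + (-342.0) + (-165.1) = 2028.1
(Excluded from the current account — financial account: increase in resident deposits held at foreign banks 303.0, foreign purchases of domestic corporate bonds 1186.6, foreign purchases of equities on the domestic stock exchange 368.1, inward foreign direct investment in the manufacturing sector 471.3; capital account: debt forgiveness received from foreign official creditors 177.7.)

2028.1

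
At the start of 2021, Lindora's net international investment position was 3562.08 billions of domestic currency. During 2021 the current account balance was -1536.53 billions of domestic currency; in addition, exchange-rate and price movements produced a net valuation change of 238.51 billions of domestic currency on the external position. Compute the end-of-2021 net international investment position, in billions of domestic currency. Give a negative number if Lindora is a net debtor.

Change in NIIP = current account + net valuation change = -1536.53 + 238.51 = -1298.02
End-of-year NIIP = 3562.08 + (-1298.02) = 2264.06

2264.06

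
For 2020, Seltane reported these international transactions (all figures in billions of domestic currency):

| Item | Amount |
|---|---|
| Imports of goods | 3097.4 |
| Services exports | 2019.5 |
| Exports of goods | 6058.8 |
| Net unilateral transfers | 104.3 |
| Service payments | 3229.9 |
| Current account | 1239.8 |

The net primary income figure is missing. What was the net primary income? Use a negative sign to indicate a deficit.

-615.5

Current account = goods balance + services balance + net primary income + net secondary income
Sum of the known components = 1855.3
Net primary income = CA - (known components) = 1239.8 - 1855.3 = -615.5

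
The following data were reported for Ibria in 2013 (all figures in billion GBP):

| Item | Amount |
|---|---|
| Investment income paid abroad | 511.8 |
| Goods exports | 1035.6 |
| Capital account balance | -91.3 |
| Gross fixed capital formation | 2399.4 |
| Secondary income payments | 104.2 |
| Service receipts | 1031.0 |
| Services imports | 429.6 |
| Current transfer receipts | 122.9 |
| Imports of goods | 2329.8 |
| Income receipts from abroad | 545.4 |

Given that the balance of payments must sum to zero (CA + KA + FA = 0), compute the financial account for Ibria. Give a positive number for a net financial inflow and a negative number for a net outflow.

731.8

Goods balance = 1035.6 - 2329.8 = -1294.2
Services balance = 1031.0 - 429.6 = 601.4
Trade balance (goods + services) = -1294.2 + 601.4 = -692.8
Net primary income = 545.4 - 511.8 = 33.6
Net secondary income = 122.9 - 104.2 = 18.7
Current account = -692.8 + 33.6 + 18.7 = -640.5
Financial account = -(-640.5 + (-91.3)) = 731.8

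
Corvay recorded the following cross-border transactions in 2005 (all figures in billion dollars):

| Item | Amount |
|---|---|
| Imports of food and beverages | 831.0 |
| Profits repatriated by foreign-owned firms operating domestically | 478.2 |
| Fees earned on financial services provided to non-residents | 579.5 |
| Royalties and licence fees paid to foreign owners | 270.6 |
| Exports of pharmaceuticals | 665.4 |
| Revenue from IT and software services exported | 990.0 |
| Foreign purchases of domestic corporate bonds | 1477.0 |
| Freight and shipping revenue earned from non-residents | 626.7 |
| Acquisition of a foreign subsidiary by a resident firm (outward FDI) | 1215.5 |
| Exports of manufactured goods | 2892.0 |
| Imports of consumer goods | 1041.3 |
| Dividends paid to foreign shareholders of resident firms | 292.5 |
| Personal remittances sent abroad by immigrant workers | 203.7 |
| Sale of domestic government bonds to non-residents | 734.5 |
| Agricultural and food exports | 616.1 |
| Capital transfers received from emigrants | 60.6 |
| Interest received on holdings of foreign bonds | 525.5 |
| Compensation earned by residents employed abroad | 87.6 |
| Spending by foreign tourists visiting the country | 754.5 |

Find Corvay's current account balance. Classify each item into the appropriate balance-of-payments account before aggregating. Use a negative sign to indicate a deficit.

Goods: -831.0 + 2892.0 + 665.4 - 1041.3 + 616.1 = 2301.2
Services: -270.6 + 990.0 + 754.5 + 626.7 + 579.5 = 2680.1
Primary income: 87.6 - 478.2 + 525.5 - 292.5 = -157.6
Secondary income: -203.7
Current account = 2301.2 + 2680.1 + (-157.6) + (-203.7) = 4620.0
(Excluded from the current account — financial account: foreign purchases of domestic corporate bonds 1477.0, acquisition of a foreign subsidiary by a resident firm (outward FDI) 1215.5, sale of domestic government bonds to non-residents 734.5; capital account: capital transfers received from emigrants 60.6.)

4620.0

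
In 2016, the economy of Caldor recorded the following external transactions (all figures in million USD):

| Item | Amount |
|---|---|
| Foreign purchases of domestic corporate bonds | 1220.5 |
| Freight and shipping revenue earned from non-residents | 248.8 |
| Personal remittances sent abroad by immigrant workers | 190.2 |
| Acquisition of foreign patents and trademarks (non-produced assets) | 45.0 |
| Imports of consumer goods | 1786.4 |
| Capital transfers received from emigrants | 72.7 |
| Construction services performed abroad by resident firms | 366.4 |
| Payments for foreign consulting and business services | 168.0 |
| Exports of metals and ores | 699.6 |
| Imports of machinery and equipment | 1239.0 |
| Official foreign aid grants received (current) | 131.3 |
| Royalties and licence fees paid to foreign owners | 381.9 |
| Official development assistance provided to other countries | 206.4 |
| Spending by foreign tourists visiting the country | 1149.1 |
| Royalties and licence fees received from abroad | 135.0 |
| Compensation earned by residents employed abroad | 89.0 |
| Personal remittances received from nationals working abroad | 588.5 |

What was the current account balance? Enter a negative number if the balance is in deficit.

-564.2

Goods: -1239.0 + 699.6 - 1786.4 = -2325.8
Services: -381.9 + 366.4 + 248.8 + 135.0 - 168.0 + 1149.1 = 1349.4
Primary income: 89.0
Secondary income: 131.3 - 206.4 - 190.2 + 588.5 = 323.2
Current account = (-2325.8) + 1349.4 + 89.0 + 323.2 = -564.2
(Excluded from the current account — financial account: foreign purchases of domestic corporate bonds 1220.5; capital account: acquisition of foreign patents and trademarks (non-produced assets) 45.0, capital transfers received from emigrants 72.7.)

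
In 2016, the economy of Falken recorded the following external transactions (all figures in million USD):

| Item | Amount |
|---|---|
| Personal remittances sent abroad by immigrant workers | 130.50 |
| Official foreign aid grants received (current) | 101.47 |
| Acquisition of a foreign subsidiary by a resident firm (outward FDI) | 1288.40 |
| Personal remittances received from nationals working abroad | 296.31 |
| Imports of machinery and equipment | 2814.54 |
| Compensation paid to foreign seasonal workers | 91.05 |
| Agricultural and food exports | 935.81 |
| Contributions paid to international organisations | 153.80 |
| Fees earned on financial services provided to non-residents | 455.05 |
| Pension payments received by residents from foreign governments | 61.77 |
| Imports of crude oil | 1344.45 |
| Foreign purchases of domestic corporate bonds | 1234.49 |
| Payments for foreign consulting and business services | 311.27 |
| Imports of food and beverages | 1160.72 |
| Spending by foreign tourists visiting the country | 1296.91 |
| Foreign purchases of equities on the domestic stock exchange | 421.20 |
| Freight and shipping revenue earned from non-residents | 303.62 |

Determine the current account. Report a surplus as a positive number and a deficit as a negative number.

-2555.39

Goods: -1344.45 - 2814.54 - 1160.72 + 935.81 = -4383.90
Services: 1296.91 - 311.27 + 303.62 + 455.05 = 1744.31
Primary income: -91.05
Secondary income: -153.80 + 61.77 + 296.31 - 130.50 + 101.47 = 175.25
Current account = (-4383.90) + 1744.31 + (-91.05) + 175.25 = -2555.39
(Excluded from the current account — financial account: acquisition of a foreign subsidiary by a resident firm (outward FDI) 1288.40, foreign purchases of domestic corporate bonds 1234.49, foreign purchases of equities on the domestic stock exchange 421.20.)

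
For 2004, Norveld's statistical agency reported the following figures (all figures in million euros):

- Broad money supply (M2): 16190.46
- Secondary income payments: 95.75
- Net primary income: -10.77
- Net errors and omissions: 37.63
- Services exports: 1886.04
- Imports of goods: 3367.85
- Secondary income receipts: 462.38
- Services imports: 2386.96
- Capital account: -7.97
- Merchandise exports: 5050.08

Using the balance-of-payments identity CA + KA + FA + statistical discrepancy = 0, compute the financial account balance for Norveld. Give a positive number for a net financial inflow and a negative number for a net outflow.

-1566.83

Goods balance = 5050.08 - 3367.85 = 1682.23
Services balance = 1886.04 - 2386.96 = -500.92
Trade balance (goods + services) = 1682.23 + (-500.92) = 1181.31
Net primary income = -10.77
Net secondary income = 462.38 - 95.75 = 366.63
Current account = 1181.31 + (-10.77) + 366.63 = 1537.17
Financial account = -(1537.17 + (-7.97) + 37.63) = -1566.83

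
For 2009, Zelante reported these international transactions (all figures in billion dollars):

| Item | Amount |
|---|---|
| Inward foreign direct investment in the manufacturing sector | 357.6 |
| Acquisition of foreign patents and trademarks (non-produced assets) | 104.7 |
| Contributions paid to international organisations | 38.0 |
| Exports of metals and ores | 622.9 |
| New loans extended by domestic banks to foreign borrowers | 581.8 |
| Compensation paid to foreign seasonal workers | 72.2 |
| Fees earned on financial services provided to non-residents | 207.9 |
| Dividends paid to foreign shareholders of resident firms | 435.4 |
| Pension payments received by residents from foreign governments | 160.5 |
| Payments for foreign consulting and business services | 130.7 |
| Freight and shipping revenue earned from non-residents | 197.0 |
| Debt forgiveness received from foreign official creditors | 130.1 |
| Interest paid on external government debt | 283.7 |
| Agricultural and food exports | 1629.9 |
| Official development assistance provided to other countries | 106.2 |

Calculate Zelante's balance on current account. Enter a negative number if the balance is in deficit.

Goods: 622.9 + 1629.9 = 2252.8
Services: 197.0 + 207.9 - 130.7 = 274.2
Primary income: -283.7 - 435.4 - 72.2 = -791.3
Secondary income: -106.2 - 38.0 + 160.5 = 16.3
Current account = 2252.8 + 274.2 + (-791.3) + 16.3 = 1752.0
(Excluded from the current account — financial account: inward foreign direct investment in the manufacturing sector 357.6, new loans extended by domestic banks to foreign borrowers 581.8; capital account: acquisition of foreign patents and trademarks (non-produced assets) 104.7, debt forgiveness received from foreign official creditors 130.1.)

1752.0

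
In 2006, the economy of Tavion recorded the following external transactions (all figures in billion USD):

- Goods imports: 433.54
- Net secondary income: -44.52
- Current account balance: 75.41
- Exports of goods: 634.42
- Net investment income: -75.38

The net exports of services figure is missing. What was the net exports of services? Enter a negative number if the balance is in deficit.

-5.57

Current account = goods balance + services balance + net primary income + net secondary income
Sum of the known components = 80.98
Net exports of services = CA - (known components) = 75.41 - 80.98 = -5.57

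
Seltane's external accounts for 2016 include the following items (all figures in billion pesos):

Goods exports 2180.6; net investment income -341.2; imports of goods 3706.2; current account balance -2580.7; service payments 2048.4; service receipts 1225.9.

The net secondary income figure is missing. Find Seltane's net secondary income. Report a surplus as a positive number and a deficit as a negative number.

108.6

Current account = goods balance + services balance + net primary income + net secondary income
Sum of the known components = -2689.3
Net secondary income = CA - (known components) = -2580.7 - (-2689.3) = 108.6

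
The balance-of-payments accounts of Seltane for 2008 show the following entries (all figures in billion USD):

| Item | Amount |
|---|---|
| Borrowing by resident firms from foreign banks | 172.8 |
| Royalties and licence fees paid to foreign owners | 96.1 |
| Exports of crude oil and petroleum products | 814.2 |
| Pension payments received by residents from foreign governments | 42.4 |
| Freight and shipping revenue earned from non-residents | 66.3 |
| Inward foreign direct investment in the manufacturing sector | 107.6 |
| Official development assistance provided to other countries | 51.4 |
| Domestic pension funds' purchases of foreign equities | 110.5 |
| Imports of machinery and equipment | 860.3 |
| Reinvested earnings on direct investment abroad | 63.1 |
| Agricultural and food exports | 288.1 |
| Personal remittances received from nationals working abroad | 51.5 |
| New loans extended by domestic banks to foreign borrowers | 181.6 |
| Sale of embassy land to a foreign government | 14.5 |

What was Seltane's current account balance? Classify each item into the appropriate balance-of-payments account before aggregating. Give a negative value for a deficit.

317.8

Goods: 814.2 + 288.1 - 860.3 = 242.0
Services: -96.1 + 66.3 = -29.8
Primary income: 63.1
Secondary income: -51.4 + 51.5 + 42.4 = 42.5
Current account = 242.0 + (-29.8) + 63.1 + 42.5 = 317.8
(Excluded from the current account — financial account: borrowing by resident firms from foreign banks 172.8, inward foreign direct investment in the manufacturing sector 107.6, domestic pension funds' purchases of foreign equities 110.5, new loans extended by domestic banks to foreign borrowers 181.6; capital account: sale of embassy land to a foreign government 14.5.)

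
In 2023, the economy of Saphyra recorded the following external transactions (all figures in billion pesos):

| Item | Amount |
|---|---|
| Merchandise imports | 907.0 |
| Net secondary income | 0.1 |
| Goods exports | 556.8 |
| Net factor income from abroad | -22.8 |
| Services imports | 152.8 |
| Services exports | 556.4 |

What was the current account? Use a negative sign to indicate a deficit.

Goods balance = 556.8 - 907.0 = -350.2
Services balance = 556.4 - 152.8 = 403.6
Trade balance (goods + services) = -350.2 + 403.6 = 53.4
Net primary income = -22.8
Net secondary income = 0.1
Current account = 53.4 + (-22.8) + 0.1 = 30.7

30.7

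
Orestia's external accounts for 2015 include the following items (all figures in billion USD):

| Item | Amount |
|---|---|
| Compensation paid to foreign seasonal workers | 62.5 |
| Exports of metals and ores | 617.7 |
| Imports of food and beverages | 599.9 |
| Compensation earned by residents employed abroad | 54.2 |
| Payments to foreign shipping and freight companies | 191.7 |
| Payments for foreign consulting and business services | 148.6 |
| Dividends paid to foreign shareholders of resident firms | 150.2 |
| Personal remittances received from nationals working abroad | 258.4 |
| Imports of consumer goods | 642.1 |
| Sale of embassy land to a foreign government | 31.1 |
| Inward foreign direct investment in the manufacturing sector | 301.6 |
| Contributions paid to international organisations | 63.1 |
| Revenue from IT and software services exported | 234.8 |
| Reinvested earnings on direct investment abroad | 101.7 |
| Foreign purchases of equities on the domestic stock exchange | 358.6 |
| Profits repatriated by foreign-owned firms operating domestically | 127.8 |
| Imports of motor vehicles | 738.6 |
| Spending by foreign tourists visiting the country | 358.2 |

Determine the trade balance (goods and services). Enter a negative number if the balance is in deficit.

Goods: -738.6 - 642.1 + 617.7 - 599.9 = -1362.9
Services: 358.2 + 234.8 - 191.7 - 148.6 = 252.7
Trade balance = -1362.9 + 252.7 = -1110.2
(Excluded from the trade balance — primary income: compensation paid to foreign seasonal workers 62.5, compensation earned by residents employed abroad 54.2, dividends paid to foreign shareholders of resident firms 150.2, reinvested earnings on direct investment abroad 101.7, profits repatriated by foreign-owned firms operating domestically 127.8; secondary income: personal remittances received from nationals working abroad 258.4, contributions paid to international organisations 63.1; capital account: sale of embassy land to a foreign government 31.1; financial account: inward foreign direct investment in the manufacturing sector 301.6, foreign purchases of equities on the domestic stock exchange 358.6.)

-1110.2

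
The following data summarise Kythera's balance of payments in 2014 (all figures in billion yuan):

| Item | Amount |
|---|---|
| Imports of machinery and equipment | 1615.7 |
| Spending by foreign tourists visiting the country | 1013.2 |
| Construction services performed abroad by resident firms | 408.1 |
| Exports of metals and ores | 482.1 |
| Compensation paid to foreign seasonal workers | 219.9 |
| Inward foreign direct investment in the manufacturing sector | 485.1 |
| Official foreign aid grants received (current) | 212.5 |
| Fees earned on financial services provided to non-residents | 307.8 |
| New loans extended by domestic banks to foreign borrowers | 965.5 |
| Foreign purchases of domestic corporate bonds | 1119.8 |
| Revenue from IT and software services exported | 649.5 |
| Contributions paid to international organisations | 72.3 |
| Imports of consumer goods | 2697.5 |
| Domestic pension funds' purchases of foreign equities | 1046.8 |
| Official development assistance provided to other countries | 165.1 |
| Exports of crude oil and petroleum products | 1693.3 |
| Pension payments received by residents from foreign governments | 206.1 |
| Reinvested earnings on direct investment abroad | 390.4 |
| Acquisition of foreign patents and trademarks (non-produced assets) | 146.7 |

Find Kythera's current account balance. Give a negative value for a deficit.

592.5

Goods: 1693.3 + 482.1 - 2697.5 - 1615.7 = -2137.8
Services: 1013.2 + 649.5 + 307.8 + 408.1 = 2378.6
Primary income: -219.9 + 390.4 = 170.5
Secondary income: 206.1 - 165.1 - 72.3 + 212.5 = 181.2
Current account = (-2137.8) + 2378.6 + 170.5 + 181.2 = 592.5
(Excluded from the current account — financial account: inward foreign direct investment in the manufacturing sector 485.1, new loans extended by domestic banks to foreign borrowers 965.5, foreign purchases of domestic corporate bonds 1119.8, domestic pension funds' purchases of foreign equities 1046.8; capital account: acquisition of foreign patents and trademarks (non-produced assets) 146.7.)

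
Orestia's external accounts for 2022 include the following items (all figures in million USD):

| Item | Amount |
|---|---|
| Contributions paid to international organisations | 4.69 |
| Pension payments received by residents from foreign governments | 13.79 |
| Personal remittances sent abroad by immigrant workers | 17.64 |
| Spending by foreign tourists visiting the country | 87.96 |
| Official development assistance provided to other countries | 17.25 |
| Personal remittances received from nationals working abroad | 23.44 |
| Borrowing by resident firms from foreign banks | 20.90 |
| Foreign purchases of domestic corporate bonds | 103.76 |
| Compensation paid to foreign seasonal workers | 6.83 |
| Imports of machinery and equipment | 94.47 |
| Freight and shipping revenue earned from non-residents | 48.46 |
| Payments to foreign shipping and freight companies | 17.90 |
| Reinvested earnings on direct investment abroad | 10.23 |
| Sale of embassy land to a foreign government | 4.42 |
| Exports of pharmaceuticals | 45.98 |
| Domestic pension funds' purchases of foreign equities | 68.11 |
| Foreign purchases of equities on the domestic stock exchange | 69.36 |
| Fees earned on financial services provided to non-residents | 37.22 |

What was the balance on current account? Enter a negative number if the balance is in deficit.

108.30

Goods: -94.47 + 45.98 = -48.49
Services: 37.22 - 17.90 + 87.96 + 48.46 = 155.74
Primary income: -6.83 + 10.23 = 3.40
Secondary income: -17.25 + 13.79 + 23.44 - 4.69 - 17.64 = -2.35
Current account = (-48.49) + 155.74 + 3.40 + (-2.35) = 108.30
(Excluded from the current account — financial account: borrowing by resident firms from foreign banks 20.90, foreign purchases of domestic corporate bonds 103.76, domestic pension funds' purchases of foreign equities 68.11, foreign purchases of equities on the domestic stock exchange 69.36; capital account: sale of embassy land to a foreign government 4.42.)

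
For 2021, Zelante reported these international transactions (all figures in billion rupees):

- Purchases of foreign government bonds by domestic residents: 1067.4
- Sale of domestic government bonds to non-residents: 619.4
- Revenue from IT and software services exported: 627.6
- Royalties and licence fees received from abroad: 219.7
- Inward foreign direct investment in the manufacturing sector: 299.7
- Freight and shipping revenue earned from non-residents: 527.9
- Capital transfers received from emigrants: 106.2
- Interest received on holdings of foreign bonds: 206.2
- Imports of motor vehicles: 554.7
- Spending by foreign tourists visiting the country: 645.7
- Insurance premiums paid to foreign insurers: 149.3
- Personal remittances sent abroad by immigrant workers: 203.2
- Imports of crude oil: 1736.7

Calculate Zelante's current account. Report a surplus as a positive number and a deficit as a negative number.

-416.8

Goods: -554.7 - 1736.7 = -2291.4
Services: 527.9 - 149.3 + 645.7 + 219.7 + 627.6 = 1871.6
Primary income: 206.2
Secondary income: -203.2
Current account = (-2291.4) + 1871.6 + 206.2 + (-203.2) = -416.8
(Excluded from the current account — financial account: purchases of foreign government bonds by domestic residents 1067.4, sale of domestic government bonds to non-residents 619.4, inward foreign direct investment in the manufacturing sector 299.7; capital account: capital transfers received from emigrants 106.2.)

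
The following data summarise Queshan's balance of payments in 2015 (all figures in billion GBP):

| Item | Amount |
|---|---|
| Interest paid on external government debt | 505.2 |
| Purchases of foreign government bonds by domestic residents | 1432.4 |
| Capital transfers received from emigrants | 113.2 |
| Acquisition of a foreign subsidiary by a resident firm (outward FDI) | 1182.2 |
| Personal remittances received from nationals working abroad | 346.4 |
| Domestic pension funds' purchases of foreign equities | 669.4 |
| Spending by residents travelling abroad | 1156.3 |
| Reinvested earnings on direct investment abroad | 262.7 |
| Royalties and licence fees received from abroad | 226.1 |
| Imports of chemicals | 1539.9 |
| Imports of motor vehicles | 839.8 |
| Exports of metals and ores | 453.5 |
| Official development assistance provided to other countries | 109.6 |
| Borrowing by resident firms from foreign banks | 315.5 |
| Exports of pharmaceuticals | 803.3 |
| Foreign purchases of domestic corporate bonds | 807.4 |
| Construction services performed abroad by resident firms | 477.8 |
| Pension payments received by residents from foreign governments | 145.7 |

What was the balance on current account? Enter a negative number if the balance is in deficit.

-1435.3

Goods: 803.3 - 1539.9 - 839.8 + 453.5 = -1122.9
Services: -1156.3 + 477.8 + 226.1 = -452.4
Primary income: 262.7 - 505.2 = -242.5
Secondary income: -109.6 + 145.7 + 346.4 = 382.5
Current account = (-1122.9) + (-452.4) + (-242.5) + 382.5 = -1435.3
(Excluded from the current account — financial account: purchases of foreign government bonds by domestic residents 1432.4, acquisition of a foreign subsidiary by a resident firm (outward FDI) 1182.2, domestic pension funds' purchases of foreign equities 669.4, borrowing by resident firms from foreign banks 315.5, foreign purchases of domestic corporate bonds 807.4; capital account: capital transfers received from emigrants 113.2.)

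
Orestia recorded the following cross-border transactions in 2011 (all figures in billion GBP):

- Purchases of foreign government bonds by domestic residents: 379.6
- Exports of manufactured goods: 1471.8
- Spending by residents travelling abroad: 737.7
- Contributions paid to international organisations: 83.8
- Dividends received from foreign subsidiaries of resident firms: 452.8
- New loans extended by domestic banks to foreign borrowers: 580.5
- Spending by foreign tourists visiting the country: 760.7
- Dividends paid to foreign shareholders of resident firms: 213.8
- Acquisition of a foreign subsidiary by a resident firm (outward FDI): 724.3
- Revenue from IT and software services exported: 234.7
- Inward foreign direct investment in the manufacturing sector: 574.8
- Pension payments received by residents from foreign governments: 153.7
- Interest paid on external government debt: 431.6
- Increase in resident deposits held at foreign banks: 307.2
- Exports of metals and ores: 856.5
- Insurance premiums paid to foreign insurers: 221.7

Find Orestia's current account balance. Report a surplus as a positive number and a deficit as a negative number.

2241.6

Goods: 856.5 + 1471.8 = 2328.3
Services: -737.7 + 760.7 - 221.7 + 234.7 = 36.0
Primary income: -213.8 - 431.6 + 452.8 = -192.6
Secondary income: -83.8 + 153.7 = 69.9
Current account = 2328.3 + 36.0 + (-192.6) + 69.9 = 2241.6
(Excluded from the current account — financial account: purchases of foreign government bonds by domestic residents 379.6, new loans extended by domestic banks to foreign borrowers 580.5, acquisition of a foreign subsidiary by a resident firm (outward FDI) 724.3, inward foreign direct investment in the manufacturing sector 574.8, increase in resident deposits held at foreign banks 307.2.)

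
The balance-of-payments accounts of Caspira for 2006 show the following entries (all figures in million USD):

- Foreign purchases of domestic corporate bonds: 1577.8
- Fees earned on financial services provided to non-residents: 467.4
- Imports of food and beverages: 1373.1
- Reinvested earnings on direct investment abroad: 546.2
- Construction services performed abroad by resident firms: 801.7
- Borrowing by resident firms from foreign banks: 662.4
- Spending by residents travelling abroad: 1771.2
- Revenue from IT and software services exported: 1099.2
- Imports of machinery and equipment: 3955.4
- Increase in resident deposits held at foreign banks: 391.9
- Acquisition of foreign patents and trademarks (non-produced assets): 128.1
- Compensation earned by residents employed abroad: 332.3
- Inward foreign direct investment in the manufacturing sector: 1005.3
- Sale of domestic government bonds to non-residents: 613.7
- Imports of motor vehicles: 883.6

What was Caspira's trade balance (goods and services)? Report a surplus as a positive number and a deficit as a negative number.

-5615.0

Goods: -1373.1 - 3955.4 - 883.6 = -6212.1
Services: 801.7 + 467.4 + 1099.2 - 1771.2 = 597.1
Trade balance = -6212.1 + 597.1 = -5615.0
(Excluded from the trade balance — financial account: foreign purchases of domestic corporate bonds 1577.8, borrowing by resident firms from foreign banks 662.4, increase in resident deposits held at foreign banks 391.9, inward foreign direct investment in the manufacturing sector 1005.3, sale of domestic government bonds to non-residents 613.7; primary income: reinvested earnings on direct investment abroad 546.2, compensation earned by residents employed abroad 332.3; capital account: acquisition of foreign patents and trademarks (non-produced assets) 128.1.)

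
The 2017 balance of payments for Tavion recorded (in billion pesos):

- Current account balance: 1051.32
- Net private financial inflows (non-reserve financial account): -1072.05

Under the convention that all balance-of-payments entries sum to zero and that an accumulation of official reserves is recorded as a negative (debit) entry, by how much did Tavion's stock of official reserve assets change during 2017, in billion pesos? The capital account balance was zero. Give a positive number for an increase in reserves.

-20.73

Official reserve transactions balance = -(1051.32 + (-1072.05)) = 20.73
An accumulation of reserves is recorded as a debit (negative entry), so the change in the stock of reserves is the negative of that balance.
Change in official reserves = -(20.73) = -20.73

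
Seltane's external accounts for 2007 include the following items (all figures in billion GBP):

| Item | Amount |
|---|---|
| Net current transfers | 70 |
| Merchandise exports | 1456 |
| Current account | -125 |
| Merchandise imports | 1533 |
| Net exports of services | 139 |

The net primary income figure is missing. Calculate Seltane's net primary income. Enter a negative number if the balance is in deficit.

Current account = goods balance + services balance + net primary income + net secondary income
Sum of the known components = 132
Net primary income = CA - (known components) = -125 - 132 = -257

-257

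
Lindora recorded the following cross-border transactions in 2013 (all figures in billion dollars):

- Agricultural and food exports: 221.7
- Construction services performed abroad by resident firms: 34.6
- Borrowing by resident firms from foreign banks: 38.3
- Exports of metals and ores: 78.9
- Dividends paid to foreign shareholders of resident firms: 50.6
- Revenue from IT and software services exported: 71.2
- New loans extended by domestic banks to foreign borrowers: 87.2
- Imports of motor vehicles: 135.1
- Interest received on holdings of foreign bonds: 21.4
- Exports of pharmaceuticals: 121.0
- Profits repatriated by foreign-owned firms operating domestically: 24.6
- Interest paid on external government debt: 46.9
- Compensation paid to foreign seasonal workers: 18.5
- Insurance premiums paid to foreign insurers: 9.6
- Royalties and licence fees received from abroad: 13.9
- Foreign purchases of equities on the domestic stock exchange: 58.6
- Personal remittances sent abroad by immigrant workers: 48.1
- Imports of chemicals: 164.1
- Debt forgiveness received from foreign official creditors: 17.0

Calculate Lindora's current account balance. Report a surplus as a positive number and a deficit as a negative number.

65.2

Goods: 121.0 + 221.7 - 164.1 + 78.9 - 135.1 = 122.4
Services: 34.6 - 9.6 + 13.9 + 71.2 = 110.1
Primary income: -24.6 - 46.9 - 18.5 - 50.6 + 21.4 = -119.2
Secondary income: -48.1
Current account = 122.4 + 110.1 + (-119.2) + (-48.1) = 65.2
(Excluded from the current account — financial account: borrowing by resident firms from foreign banks 38.3, new loans extended by domestic banks to foreign borrowers 87.2, foreign purchases of equities on the domestic stock exchange 58.6; capital account: debt forgiveness received from foreign official creditors 17.0.)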